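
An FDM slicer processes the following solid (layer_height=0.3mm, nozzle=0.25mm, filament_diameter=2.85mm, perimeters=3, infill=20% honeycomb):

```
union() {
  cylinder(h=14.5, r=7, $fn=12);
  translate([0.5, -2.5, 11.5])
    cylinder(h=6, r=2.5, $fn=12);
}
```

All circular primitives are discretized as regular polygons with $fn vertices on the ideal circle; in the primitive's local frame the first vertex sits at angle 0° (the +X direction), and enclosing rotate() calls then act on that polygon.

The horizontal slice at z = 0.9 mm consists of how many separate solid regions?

1

At z = 0.9 mm: the cylinder: section is a regular 12-gon, circumradius r=7; the cylinder at (0.5, -2.5) does not reach this height (z outside [11.5, 17.5]); Taking the union: only the r=7 cylinder is present, so the union is just that shape — 1 connected region. The result has 1 disconnected region.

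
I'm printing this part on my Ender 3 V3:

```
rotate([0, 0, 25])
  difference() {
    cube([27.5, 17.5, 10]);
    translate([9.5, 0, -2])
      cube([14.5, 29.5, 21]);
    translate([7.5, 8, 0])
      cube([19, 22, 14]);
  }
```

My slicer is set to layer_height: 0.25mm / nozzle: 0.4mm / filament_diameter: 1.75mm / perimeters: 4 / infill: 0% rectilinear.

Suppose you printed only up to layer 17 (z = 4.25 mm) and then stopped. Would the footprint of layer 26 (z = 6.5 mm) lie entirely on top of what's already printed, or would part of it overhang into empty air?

Compare the two slices. At z = 4.25: the 27.5×17.5 cube contributes its full rectangle (area 481.25 mm²); the 14.5×29.5 cube at (9.5, 0) contributes its full rectangle (area 427.75 mm²); the 19×22 cube at (7.5, 8) contributes its full rectangle (area 418.00 mm²); Taking the first minus the rest: starting from the 27.5×17.5 cube (481.25 mm²), the 14.5×29.5 cube at (9.5, 0) partially overlaps it — only the 253.75 mm² overlap (of its 427.75 mm²) is removed, clipping the outline; the 19×22 cube at (7.5, 8) partially overlaps it — only the 42.75 mm² overlap (of its 418.00 mm²) is removed, clipping the outline — area = 184.75 mm²; (whole slice rotated 25° about Z — lengths, areas and connectivity unchanged). At z = 6.5: the cube (footprint 27.5×17.5) is included at this height (area 481.25 mm²); the cube at (9.5, 0) (footprint 14.5×29.5) is included at this height (area 427.75 mm²); the cube at (7.5, 8) is present — its section is the full 19×22 rectangle (area 418.00 mm²); Taking the first minus the rest: starting from the 27.5×17.5 cube (481.25 mm²), the 14.5×29.5 cube at (9.5, 0) partially overlaps it — only the 253.75 mm² overlap (of its 427.75 mm²) is removed, clipping the outline; the 19×22 cube at (7.5, 8) partially overlaps it — only the 42.75 mm² overlap (of its 418.00 mm²) is removed, clipping the outline — area = 184.75 mm²; (rotated 25° about Z; rotation is an isometry so areas/perimeters/island counts are preserved). Checking containment: the cross-section at z = 6.5 is a subset of the cross-section at z = 4.25.

entirely on top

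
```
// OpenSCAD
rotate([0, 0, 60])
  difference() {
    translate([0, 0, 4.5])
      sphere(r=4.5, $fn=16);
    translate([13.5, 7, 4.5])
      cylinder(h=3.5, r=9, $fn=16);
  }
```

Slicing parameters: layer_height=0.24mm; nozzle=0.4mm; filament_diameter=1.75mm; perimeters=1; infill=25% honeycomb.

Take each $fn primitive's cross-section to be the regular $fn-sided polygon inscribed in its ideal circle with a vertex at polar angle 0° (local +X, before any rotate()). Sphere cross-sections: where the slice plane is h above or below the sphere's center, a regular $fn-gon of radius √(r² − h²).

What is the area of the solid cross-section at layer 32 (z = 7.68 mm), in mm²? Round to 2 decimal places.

31.04 mm²

At z = 7.68 mm: the r=4.5 sphere contributes a regular 16-gon of circumradius √(4.5²−3.18²) = 3.184 (area = (16/2)·3.184²·sin(360°/16) = 31.04 mm²); the r=9 cylinder at (13.5, 7) gives a regular 16-gon of circumradius 9 (constant along its height) (area = (16/2)·9.000²·sin(360°/16) = 247.98 mm²); Taking the first minus the rest: starting from the r=4.5 sphere (31.04 mm²), the r=9 cylinder at (13.5, 7) misses the remaining region (no effect) — area = 31.04 mm²; (rotated 60° about Z; rotation is an isometry so areas/perimeters/island counts are preserved). Overall, the cross-section is a single solid region. Net area = 31.04 mm².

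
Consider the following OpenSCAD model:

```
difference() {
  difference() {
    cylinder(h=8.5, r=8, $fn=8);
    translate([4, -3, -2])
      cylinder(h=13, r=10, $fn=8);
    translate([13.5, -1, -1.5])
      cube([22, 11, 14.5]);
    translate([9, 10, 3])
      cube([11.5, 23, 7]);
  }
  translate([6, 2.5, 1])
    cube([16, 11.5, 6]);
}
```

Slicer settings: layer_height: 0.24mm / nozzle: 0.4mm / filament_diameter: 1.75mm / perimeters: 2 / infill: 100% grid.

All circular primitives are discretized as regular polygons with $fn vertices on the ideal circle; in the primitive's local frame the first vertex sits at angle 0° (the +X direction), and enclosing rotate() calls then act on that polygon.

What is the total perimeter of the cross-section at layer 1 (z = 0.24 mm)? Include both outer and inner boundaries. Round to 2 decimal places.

At z = 0.24 mm: the r=8 cylinder contributes a regular 8-gon of circumradius 8 (perimeter = 2·8·8.000·sin(180°/8) = 48.98 mm); the r=10 cylinder at (4, -3) contributes a regular 8-gon of circumradius 10 (perimeter = 2·8·10.000·sin(180°/8) = 61.23 mm); the cube at (13.5, -1) is present — its section is the full 22×11 rectangle (perimeter 66.00 mm); the cube at (9, 10) is not intersected at this z (z outside [3, 10]); Taking the first minus the rest: starting from the r=8 cylinder, the r=10 cylinder at (4, -3) partially overlaps it — only the 141.24 mm² overlap (of its 282.84 mm²) is removed, clipping the outline; the 22×11 cube at (13.5, -1) misses the remaining region (no effect) — boundary = 40.56 mm; the cube at (6, 2.5) is not intersected at this z (z outside [1, 7]); Taking the first minus the rest: none of the subtracted shapes is present at this height, so the result so far is unchanged — boundary = 40.56 mm. Overall, the cross-section is a single solid region. Total boundary length (outer) = 40.56 mm.

40.56 mm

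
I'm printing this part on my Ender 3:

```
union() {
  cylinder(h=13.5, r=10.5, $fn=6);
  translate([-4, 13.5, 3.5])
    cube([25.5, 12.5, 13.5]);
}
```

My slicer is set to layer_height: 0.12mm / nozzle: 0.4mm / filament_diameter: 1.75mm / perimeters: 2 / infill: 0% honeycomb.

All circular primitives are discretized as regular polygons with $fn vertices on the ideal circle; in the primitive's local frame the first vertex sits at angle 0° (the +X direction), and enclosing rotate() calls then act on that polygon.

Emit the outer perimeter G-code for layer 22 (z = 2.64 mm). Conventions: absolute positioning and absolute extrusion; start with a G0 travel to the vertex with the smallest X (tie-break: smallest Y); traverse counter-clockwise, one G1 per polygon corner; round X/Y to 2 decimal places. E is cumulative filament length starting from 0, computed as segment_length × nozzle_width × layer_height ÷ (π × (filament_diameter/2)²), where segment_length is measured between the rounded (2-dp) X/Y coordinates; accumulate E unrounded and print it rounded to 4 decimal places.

At z = 2.64 mm: the cylinder: section is a regular 6-gon, circumradius r=10.5; the cube at (-4, 13.5) is absent (z outside [3.5, 17]); Combining (union): only the r=10.5 cylinder is present, so the union is just that shape — 1 connected region. The outline is a single polygon with 6 vertices. Extrusion per mm of travel: 0.4 × 0.12 / (π × 0.875²) = 0.019956. Accumulating E over each segment gives final E = 1.2570.

G0 X-10.50 Y0.00 Z2.64
G1 X-5.25 Y-9.09 E0.2095
G1 X5.25 Y-9.09 E0.4190
G1 X10.50 Y0.00 E0.6285
G1 X5.25 Y9.09 E0.8380
G1 X-5.25 Y9.09 E1.0475
G1 X-10.50 Y0.00 E1.2570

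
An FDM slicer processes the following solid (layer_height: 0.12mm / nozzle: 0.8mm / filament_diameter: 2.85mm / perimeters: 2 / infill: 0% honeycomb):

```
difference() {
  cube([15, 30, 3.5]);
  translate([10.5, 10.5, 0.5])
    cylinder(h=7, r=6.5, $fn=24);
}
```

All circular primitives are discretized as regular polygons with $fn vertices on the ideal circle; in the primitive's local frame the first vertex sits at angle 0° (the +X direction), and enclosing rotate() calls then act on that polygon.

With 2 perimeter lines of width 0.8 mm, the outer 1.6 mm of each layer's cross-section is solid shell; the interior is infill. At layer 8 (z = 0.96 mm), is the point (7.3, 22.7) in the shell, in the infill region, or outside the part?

At z = 0.96 mm: the 15×30 cube contributes its full rectangle; the r=6.5 cylinder at (10.5, 10.5) gives a regular 24-gon of circumradius 6.5 (constant along its height); Taking the first minus the rest: starting from the 15×30 cube, the r=6.5 cylinder at (10.5, 10.5) partially overlaps it — only the 118.65 mm² overlap (of its 131.22 mm²) is removed, clipping the outline — 1 connected region. Overall, the cross-section is a single solid region. The nearest boundary edge runs (10.50, 17.00)→(8.82, 16.78); distance from the point to it = 6.11 mm. The point is inside the cross-section and 6.11 mm from the nearest boundary — more than the 1.6 mm shell width (2 × 0.8), so it's in the infill interior.

infill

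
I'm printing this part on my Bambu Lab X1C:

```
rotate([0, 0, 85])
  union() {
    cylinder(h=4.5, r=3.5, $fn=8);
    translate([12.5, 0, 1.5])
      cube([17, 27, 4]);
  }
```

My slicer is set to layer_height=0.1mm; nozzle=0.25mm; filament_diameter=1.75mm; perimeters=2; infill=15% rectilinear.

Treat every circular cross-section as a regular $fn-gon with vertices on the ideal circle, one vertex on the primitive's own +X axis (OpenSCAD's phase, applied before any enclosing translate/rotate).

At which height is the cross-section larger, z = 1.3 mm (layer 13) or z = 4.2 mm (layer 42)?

layer 42 (z = 4.2 mm)

Layer 13 (z = 1.3): the cylinder: section is a regular 8-gon, circumradius r=3.5 (area = (8/2)·3.500²·sin(360°/8) = 34.65 mm²); the cube at (12.5, 0) is absent (z outside [1.5, 5.5]); Merging all regions: only the r=3.5 cylinder is present, so the union is just that shape — area = 34.65 mm²; (rotated 85° about Z; rotation is an isometry so areas/perimeters/island counts are preserved). So its area = 34.65 mm². Layer 42 (z = 4.2): the cylinder: section is a regular 8-gon, circumradius r=3.5 (area = (8/2)·3.500²·sin(360°/8) = 34.65 mm²); the cube at (12.5, 0) (footprint 17×27) is included at this height (area 459.00 mm²); Combining (union): the 2 present regions are separate (no shared area or edge), so areas and boundary lengths simply add and each stays a separate island — area = 493.65 mm²; (rotated 85° about Z; rotation is an isometry so areas/perimeters/island counts are preserved). So its area = 493.65 mm². Layer 42 is larger (493.65 vs 34.65 mm²).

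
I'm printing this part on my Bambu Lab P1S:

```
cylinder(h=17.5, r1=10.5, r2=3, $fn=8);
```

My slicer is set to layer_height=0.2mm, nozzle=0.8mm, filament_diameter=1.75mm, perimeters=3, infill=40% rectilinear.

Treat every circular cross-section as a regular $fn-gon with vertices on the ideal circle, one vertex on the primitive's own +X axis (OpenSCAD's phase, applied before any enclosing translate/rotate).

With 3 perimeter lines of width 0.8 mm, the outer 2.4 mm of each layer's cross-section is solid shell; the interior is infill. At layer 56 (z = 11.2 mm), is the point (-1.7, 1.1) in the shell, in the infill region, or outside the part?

infill

At z = 11.2 mm: the cone: at t=0.640 of its height the radius interpolates to r₁+(r₂−r₁)t = 5.700, giving a regular 8-gon of that circumradius. Overall, the cross-section is a single solid region. The nearest boundary edge runs (-4.03, 4.03)→(-5.70, 0.00); distance from the point to it = 3.27 mm. The point is inside the cross-section and 3.27 mm from the nearest boundary — more than the 2.4 mm shell width (3 × 0.8), so it's in the infill interior.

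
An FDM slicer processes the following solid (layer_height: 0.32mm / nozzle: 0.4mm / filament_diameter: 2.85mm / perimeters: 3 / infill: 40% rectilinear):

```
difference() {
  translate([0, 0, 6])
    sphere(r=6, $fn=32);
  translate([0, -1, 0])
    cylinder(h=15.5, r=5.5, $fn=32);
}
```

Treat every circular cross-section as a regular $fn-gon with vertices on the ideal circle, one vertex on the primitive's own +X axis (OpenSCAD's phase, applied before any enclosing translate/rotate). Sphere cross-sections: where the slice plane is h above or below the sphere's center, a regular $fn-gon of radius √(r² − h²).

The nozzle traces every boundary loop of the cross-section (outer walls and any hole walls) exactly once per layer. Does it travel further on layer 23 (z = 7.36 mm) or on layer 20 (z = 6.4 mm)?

layer 20 (z = 6.4 mm)

Layer 23 (z = 7.36): the sphere: section is a regular 32-gon, circumradius = √(r²−h²) = √(6²−1.36²) = 5.844 (perimeter = 2·32·5.844·sin(180°/32) = 36.66 mm); the r=5.5 cylinder at (0, -1) contributes a regular 32-gon of circumradius 5.5 (perimeter = 2·32·5.500·sin(180°/32) = 34.50 mm); After the difference (first − rest): starting from the r=6 sphere, the r=5.5 cylinder at (0, -1) partially overlaps it — only the 88.54 mm² overlap (of its 94.42 mm²) is removed, clipping the outline — boundary = 43.68 mm. So its perimeter = 43.68 mm. Layer 20 (z = 6.4): the r=6 sphere contributes a regular 32-gon of circumradius √(6²−0.4²) = 5.987 (perimeter = 2·32·5.987·sin(180°/32) = 37.55 mm); the r=5.5 cylinder at (0, -1) contributes a regular 32-gon of circumradius 5.5 (perimeter = 2·32·5.500·sin(180°/32) = 34.50 mm); After the difference (first − rest): starting from the r=6 sphere, the r=5.5 cylinder at (0, -1) partially overlaps it — only the 90.34 mm² overlap (of its 94.42 mm²) is removed, clipping the outline — boundary = 48.13 mm. So its perimeter = 48.13 mm. Layer 20 is larger (48.13 vs 43.68 mm).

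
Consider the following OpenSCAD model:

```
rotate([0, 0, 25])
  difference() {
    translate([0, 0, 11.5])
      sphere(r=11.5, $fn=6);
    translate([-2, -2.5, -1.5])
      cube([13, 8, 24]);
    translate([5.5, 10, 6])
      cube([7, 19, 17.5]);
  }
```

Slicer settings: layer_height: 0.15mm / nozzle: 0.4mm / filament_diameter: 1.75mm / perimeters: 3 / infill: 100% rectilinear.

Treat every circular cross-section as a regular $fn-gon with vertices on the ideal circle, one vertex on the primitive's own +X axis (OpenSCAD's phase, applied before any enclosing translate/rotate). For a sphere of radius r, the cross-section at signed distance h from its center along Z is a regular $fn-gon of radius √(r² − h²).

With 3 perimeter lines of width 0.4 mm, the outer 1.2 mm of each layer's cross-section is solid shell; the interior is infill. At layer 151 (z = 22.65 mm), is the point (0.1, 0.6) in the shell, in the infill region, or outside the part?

infill

At z = 22.65 mm: the r=11.5 sphere contributes a regular 6-gon of circumradius √(11.5²−11.15²) = 2.816; the cube at (-2, -2.5) does not reach this height (z outside [-1.5, 22.5]); the 7×19 cube at (5.5, 10) contributes its full rectangle; After the difference (first − rest): starting from the r=11.5 sphere, the 7×19 cube at (5.5, 10) misses the remaining region (no effect) — 1 connected region; (whole slice rotated 25° about Z — lengths, areas and connectivity unchanged). Overall, the cross-section is a single solid region. Undo the 25° rotation: the query point maps to (0.344, 0.502) in the un-rotated model frame. The nearest boundary edge runs (1.41, 2.44)→(2.82, 0.00); distance from the point to it = 1.89 mm. The point is inside the cross-section and 1.89 mm from the nearest boundary — more than the 1.2 mm shell width (3 × 0.4), so it's in the infill interior.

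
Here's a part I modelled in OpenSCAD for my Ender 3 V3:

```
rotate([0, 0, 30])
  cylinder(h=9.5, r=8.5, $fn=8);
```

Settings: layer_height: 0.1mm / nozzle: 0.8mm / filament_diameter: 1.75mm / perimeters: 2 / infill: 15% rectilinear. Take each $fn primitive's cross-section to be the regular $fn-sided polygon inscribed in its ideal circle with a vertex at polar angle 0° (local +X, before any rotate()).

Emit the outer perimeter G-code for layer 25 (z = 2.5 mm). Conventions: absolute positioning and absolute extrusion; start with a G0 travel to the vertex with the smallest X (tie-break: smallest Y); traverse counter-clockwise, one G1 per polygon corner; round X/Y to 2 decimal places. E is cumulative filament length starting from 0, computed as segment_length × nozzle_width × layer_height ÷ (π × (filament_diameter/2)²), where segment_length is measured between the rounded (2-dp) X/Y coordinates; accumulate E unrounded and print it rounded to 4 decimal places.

At z = 2.5 mm: the r=8.5 cylinder gives a regular 8-gon of circumradius 8.5 (constant along its height); (rotated 30° about Z; rotation is an isometry so areas/perimeters/island counts are preserved). The outline is a single polygon with 8 vertices. Extrusion per mm of travel: 0.8 × 0.1 / (π × 0.875²) = 0.033260. Accumulating E over each segment gives final E = 1.7309.

G0 X-8.21 Y2.20 Z2.50
G1 X-7.36 Y-4.25 E0.2164
G1 X-2.20 Y-8.21 E0.4327
G1 X4.25 Y-7.36 E0.6491
G1 X8.21 Y-2.20 E0.8654
G1 X7.36 Y4.25 E1.0818
G1 X2.20 Y8.21 E1.2982
G1 X-4.25 Y7.36 E1.5145
G1 X-8.21 Y2.20 E1.7309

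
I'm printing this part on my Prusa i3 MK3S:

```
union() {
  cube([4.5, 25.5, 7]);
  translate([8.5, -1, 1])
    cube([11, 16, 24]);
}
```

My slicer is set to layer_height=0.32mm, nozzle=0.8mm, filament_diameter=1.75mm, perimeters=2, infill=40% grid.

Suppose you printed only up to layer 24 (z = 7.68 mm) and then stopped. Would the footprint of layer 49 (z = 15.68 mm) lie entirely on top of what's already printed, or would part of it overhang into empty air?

Compare the two slices. At z = 7.68: the cube is absent (z outside [0, 7]); the cube at (8.5, -1) is present — its section is the full 11×16 rectangle (area 176.00 mm²); Taking the union: only the 11×16 cube at (8.5, -1) is present, so the union is just that shape — area = 176.00 mm². At z = 15.68: the cube does not reach this height (z outside [0, 7]); the cube at (8.5, -1) is present — its section is the full 11×16 rectangle (area 176.00 mm²); Merging all regions: only the 11×16 cube at (8.5, -1) is present, so the union is just that shape — area = 176.00 mm². Checking containment: the cross-section at z = 15.68 is a subset of the cross-section at z = 7.68.

entirely on top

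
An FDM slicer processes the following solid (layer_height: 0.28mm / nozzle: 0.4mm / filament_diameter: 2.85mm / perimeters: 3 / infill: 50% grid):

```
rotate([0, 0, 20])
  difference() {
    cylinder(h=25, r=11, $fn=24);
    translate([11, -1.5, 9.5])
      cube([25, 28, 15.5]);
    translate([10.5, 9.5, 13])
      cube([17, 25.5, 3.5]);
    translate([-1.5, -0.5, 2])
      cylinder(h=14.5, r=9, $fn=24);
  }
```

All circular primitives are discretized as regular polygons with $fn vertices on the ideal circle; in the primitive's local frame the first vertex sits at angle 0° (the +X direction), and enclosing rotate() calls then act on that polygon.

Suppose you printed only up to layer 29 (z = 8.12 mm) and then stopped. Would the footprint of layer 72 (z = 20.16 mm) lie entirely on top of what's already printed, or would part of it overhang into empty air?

Compare the two slices. At z = 8.12: the r=11 cylinder contributes a regular 24-gon of circumradius 11 (area = (24/2)·11.000²·sin(360°/24) = 375.81 mm²); the cube at (11, -1.5) does not reach this height (z outside [9.5, 25]); the cube at (10.5, 9.5) is not intersected at this z (z outside [13, 16.5]); the cylinder at (-1.5, -0.5): section is a regular 24-gon, circumradius r=9 (area = (24/2)·9.000²·sin(360°/24) = 251.57 mm²); Taking the first minus the rest: starting from the r=11 cylinder (375.81 mm²), the r=9 cylinder at (-1.5, -0.5) lies wholly inside it (removes its full 251.57 mm² and its 56.39 mm outline becomes a hole wall) — area = 124.23 mm²; (whole slice rotated 20° about Z — lengths, areas and connectivity unchanged). At z = 20.16: the r=11 cylinder contributes a regular 24-gon of circumradius 11 (area = (24/2)·11.000²·sin(360°/24) = 375.81 mm²); the cube at (11, -1.5) is present — its section is the full 25×28 rectangle (area 700.00 mm²); the cube at (10.5, 9.5) is absent (z outside [13, 16.5]); the cylinder at (-1.5, -0.5) is not intersected at this z (z outside [2, 16.5]); After the difference (first − rest): starting from the r=11 cylinder (375.81 mm²), the 25×28 cube at (11, -1.5) misses the remaining region (no effect) — area = 375.81 mm²; (whole slice rotated 20° about Z — lengths, areas and connectivity unchanged). Checking containment: at z = 20.16 the cross-section extends beyond the z = 8.12 cross-section by about 251.57 mm².

part overhangs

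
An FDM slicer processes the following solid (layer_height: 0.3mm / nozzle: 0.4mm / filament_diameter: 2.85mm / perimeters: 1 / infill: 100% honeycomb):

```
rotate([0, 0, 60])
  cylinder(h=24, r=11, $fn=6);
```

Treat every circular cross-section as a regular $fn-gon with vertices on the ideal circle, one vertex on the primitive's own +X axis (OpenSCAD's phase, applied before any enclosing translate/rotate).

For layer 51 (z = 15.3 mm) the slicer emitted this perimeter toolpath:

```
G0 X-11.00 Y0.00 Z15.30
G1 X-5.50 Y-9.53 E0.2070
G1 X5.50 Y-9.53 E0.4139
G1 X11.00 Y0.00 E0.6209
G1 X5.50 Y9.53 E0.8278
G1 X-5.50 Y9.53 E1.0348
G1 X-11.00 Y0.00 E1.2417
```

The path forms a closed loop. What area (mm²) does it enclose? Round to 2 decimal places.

314.49 mm²

Apply the shoelace formula to the sequence of (X, Y) vertices; enclosed area = 314.49 mm².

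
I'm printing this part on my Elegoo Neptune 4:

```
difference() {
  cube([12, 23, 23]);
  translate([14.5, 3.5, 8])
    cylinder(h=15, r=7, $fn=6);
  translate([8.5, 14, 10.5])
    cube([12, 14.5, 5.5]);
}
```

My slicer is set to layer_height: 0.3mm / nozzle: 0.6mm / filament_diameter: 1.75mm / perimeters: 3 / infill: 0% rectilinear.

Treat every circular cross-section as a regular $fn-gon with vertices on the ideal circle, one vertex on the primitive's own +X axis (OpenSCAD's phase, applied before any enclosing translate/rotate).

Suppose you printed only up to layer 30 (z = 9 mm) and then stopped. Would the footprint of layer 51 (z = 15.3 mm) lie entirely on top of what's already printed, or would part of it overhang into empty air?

Compare the two slices. At z = 9: the cube is present — its section is the full 12×23 rectangle (area 276.00 mm²); the r=7 cylinder at (14.5, 3.5) gives a regular 6-gon of circumradius 7 (constant along its height) (area = (6/2)·7.000²·sin(360°/6) = 127.31 mm²); the cube at (8.5, 14) is absent (z outside [10.5, 16]); Taking the first minus the rest: starting from the 12×23 cube (276.00 mm²), the r=7 cylinder at (14.5, 3.5) partially overlaps it — only the 28.88 mm² overlap (of its 127.31 mm²) is removed, clipping the outline — area = 247.12 mm². At z = 15.3: the cube is present — its section is the full 12×23 rectangle (area 276.00 mm²); the cylinder at (14.5, 3.5): section is a regular 6-gon, circumradius r=7 (area = (6/2)·7.000²·sin(360°/6) = 127.31 mm²); the cube at (8.5, 14) is present — its section is the full 12×14.5 rectangle (area 174.00 mm²); Taking the first minus the rest: starting from the 12×23 cube (276.00 mm²), the r=7 cylinder at (14.5, 3.5) partially overlaps it — only the 28.88 mm² overlap (of its 127.31 mm²) is removed, clipping the outline; the 12×14.5 cube at (8.5, 14) partially overlaps it — only the 31.50 mm² overlap (of its 174.00 mm²) is removed, clipping the outline — area = 215.62 mm². Checking containment: the cross-section at z = 15.3 is a subset of the cross-section at z = 9.

entirely on top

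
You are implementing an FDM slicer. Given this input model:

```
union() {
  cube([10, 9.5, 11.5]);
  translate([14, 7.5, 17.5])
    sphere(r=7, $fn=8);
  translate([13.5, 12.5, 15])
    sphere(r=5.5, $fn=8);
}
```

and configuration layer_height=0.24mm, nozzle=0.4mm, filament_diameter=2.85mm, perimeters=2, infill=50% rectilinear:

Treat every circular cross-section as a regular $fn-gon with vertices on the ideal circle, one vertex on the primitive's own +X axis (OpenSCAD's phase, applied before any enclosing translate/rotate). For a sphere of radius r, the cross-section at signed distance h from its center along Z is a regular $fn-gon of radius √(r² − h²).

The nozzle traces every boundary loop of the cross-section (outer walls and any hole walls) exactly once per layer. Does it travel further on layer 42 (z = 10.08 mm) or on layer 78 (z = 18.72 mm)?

Layer 42 (z = 10.08): the cube is present — its section is the full 10×9.5 rectangle (perimeter 39.00 mm); the sphere at (14, 7.5) is not intersected at this z (|z−center|=7.420 > r=7); the r=5.5 sphere at (13.5, 12.5) contributes a regular 8-gon of circumradius √(5.5²−4.92²) = 2.458 (perimeter = 2·8·2.458·sin(180°/8) = 15.05 mm); Taking the union: the 2 present regions are separate (no shared area or edge), so areas and boundary lengths simply add and each stays a separate island — boundary = 54.05 mm. So its perimeter = 54.05 mm. Layer 78 (z = 18.72): the cube is absent (z outside [0, 11.5]); the r=7 sphere at (14, 7.5) contributes a regular 8-gon of circumradius √(7²−1.22²) = 6.893 (perimeter = 2·8·6.893·sin(180°/8) = 42.20 mm); the sphere at (13.5, 12.5): section is a regular 8-gon, circumradius = √(r²−h²) = √(5.5²−3.72²) = 4.051 (perimeter = 2·8·4.051·sin(180°/8) = 24.80 mm); Merging all regions: the regions partially overlap (shared area 31.60 mm²), so the edge portions inside another operand are dropped and the merged outline is re-measured after clipping — boundary = 45.51 mm. So its perimeter = 45.51 mm. Layer 42 is larger (54.05 vs 45.51 mm).

layer 42 (z = 10.08 mm)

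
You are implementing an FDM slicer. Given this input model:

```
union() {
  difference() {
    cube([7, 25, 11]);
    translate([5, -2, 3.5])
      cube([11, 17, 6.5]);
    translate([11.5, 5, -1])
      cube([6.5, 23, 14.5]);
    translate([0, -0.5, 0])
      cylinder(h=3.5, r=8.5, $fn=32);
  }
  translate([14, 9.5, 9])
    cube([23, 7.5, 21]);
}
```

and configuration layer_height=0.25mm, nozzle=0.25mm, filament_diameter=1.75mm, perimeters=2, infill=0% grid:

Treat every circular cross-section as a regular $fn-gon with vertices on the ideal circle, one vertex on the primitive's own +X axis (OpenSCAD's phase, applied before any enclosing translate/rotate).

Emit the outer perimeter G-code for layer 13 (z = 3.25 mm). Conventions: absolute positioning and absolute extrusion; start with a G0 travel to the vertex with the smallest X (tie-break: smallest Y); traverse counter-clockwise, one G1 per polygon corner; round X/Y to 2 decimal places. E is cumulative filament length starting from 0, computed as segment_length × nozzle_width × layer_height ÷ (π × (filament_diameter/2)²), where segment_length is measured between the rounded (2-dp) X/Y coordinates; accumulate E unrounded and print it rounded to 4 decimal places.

G0 X0.00 Y8.00 Z3.25
G1 X1.66 Y7.84 E0.0433
G1 X3.25 Y7.35 E0.0866
G1 X4.72 Y6.57 E0.1298
G1 X6.01 Y5.51 E0.1732
G1 X7.00 Y4.30 E0.2138
G1 X7.00 Y25.00 E0.7517
G1 X0.00 Y25.00 E0.9336
G1 X0.00 Y8.00 E1.3753

At z = 3.25 mm: the 7×25 cube contributes its full rectangle; the cube at (5, -2) is not intersected at this z (z outside [3.5, 10]); the 6.5×23 cube at (11.5, 5) contributes its full rectangle; the cylinder at (0, -0.5): section is a regular 32-gon, circumradius r=8.5; After the difference (first − rest): starting from the 7×25 cube, the 6.5×23 cube at (11.5, 5) misses the remaining region (no effect); the r=8.5 cylinder at (0, -0.5) partially overlaps it — only the 48.10 mm² overlap (of its 225.52 mm²) is removed, clipping the outline — 1 connected region; the cube at (14, 9.5) is absent (z outside [9, 30]); Taking the union: only the result so far is present, so the union is just that shape — 1 connected region. The outline is a single polygon with 8 vertices. Extrusion per mm of travel: 0.25 × 0.25 / (π × 0.875²) = 0.025984. Accumulating E over each segment gives final E = 1.3753.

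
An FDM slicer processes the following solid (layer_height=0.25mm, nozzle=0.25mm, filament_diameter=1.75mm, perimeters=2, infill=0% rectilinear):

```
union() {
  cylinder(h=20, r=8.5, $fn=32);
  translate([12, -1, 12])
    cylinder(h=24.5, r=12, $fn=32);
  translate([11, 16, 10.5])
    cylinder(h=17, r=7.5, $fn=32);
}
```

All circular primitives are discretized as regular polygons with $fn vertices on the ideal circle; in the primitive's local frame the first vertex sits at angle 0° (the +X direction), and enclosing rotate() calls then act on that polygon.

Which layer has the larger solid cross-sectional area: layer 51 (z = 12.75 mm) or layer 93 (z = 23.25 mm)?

layer 51 (z = 12.75 mm)

Layer 51 (z = 12.75): the cylinder: section is a regular 32-gon, circumradius r=8.5 (area = (32/2)·8.500²·sin(360°/32) = 225.52 mm²); the cylinder at (12, -1): section is a regular 32-gon, circumradius r=12 (area = (32/2)·12.000²·sin(360°/32) = 449.49 mm²); the r=7.5 cylinder at (11, 16) contributes a regular 32-gon of circumradius 7.5 (area = (32/2)·7.500²·sin(360°/32) = 175.58 mm²); Taking the union: the regions partially overlap — summed areas 850.59 mm² minus the doubly-counted overlap 109.09 mm² gives 741.50 mm² — area = 741.50 mm². So its area = 741.50 mm². Layer 93 (z = 23.25): the cylinder is absent (z outside [0, 20]); the cylinder at (12, -1): section is a regular 32-gon, circumradius r=12 (area = (32/2)·12.000²·sin(360°/32) = 449.49 mm²); the r=7.5 cylinder at (11, 16) gives a regular 32-gon of circumradius 7.5 (constant along its height) (area = (32/2)·7.500²·sin(360°/32) = 175.58 mm²); Combining (union): the regions partially overlap — summed areas 625.07 mm² minus the doubly-counted overlap 14.76 mm² gives 610.31 mm² — area = 610.31 mm². So its area = 610.31 mm². Layer 51 is larger (741.50 vs 610.31 mm²).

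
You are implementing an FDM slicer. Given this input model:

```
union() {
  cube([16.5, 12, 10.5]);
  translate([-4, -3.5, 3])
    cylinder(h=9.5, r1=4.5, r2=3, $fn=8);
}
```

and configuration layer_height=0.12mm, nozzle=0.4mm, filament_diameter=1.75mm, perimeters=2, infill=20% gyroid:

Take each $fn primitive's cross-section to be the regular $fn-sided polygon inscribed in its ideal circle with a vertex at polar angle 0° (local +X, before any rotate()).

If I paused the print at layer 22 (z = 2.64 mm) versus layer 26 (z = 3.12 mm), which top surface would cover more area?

Layer 22 (z = 2.64): the cube (footprint 16.5×12) is included at this height (area 198.00 mm²); the cone at (-4, -3.5) is absent (z outside [3, 12.5]); Merging all regions: only the 16.5×12 cube is present, so the union is just that shape — area = 198.00 mm². So its area = 198.00 mm². Layer 26 (z = 3.12): the 16.5×12 cube contributes its full rectangle (area 198.00 mm²); the cone at (-4, -3.5) contributes a regular 8-gon of circumradius 4.481 (interpolated between r1=4.5 and r2=3 at t=0.013) (area = (8/2)·4.481²·sin(360°/8) = 56.79 mm²); Combining (union): the 2 present regions are separate (no shared area or edge), so areas and boundary lengths simply add and each stays a separate island — area = 254.79 mm². So its area = 254.79 mm². Layer 26 is larger (254.79 vs 198.00 mm²).

layer 26 (z = 3.12 mm)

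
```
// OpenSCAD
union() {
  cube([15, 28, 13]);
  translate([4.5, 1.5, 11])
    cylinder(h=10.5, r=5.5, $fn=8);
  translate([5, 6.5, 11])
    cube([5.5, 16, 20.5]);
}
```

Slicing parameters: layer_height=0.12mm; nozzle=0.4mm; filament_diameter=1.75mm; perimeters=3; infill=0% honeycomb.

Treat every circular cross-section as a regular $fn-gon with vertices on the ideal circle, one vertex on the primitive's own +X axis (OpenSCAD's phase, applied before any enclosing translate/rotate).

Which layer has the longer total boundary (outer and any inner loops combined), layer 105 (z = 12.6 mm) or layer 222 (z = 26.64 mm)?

Layer 105 (z = 12.6): the cube is present — its section is the full 15×28 rectangle (perimeter 86.00 mm); the cylinder at (4.5, 1.5): section is a regular 8-gon, circumradius r=5.5 (perimeter = 2·8·5.500·sin(180°/8) = 33.68 mm); the cube at (5, 6.5) is present — its section is the full 5.5×16 rectangle (perimeter 43.00 mm); Taking the union: the regions partially overlap (shared area 144.11 mm²), so the edge portions inside another operand are dropped and the merged outline is re-measured after clipping — boundary = 90.53 mm. So its perimeter = 90.53 mm. Layer 222 (z = 26.64): the cube is not intersected at this z (z outside [0, 13]); the cylinder at (4.5, 1.5) does not reach this height (z outside [11, 21.5]); the cube at (5, 6.5) is present — its section is the full 5.5×16 rectangle (perimeter 43.00 mm); Merging all regions: only the 5.5×16 cube at (5, 6.5) is present, so the union is just that shape — boundary = 43.00 mm. So its perimeter = 43.00 mm. Layer 105 is larger (90.53 vs 43.00 mm).

layer 105 (z = 12.6 mm)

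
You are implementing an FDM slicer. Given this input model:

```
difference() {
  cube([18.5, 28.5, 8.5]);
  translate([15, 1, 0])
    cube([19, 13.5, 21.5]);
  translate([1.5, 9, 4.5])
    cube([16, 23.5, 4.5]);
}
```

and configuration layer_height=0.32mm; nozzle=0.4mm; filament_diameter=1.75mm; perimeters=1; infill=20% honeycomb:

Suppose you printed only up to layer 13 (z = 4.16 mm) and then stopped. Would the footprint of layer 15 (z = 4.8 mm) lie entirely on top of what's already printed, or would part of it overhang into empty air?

Compare the two slices. At z = 4.16: the cube (footprint 18.5×28.5) is included at this height (area 527.25 mm²); the cube at (15, 1) is present — its section is the full 19×13.5 rectangle (area 256.50 mm²); the cube at (1.5, 9) is absent (z outside [4.5, 9]); Subtracting the remaining from the first: starting from the 18.5×28.5 cube (527.25 mm²), the 19×13.5 cube at (15, 1) partially overlaps it — only the 47.25 mm² overlap (of its 256.50 mm²) is removed, clipping the outline — area = 480.00 mm². At z = 4.8: the cube (footprint 18.5×28.5) is included at this height (area 527.25 mm²); the 19×13.5 cube at (15, 1) contributes its full rectangle (area 256.50 mm²); the 16×23.5 cube at (1.5, 9) contributes its full rectangle (area 376.00 mm²); Taking the first minus the rest: starting from the 18.5×28.5 cube (527.25 mm²), the 19×13.5 cube at (15, 1) partially overlaps it — only the 47.25 mm² overlap (of its 256.50 mm²) is removed, clipping the outline; the 16×23.5 cube at (1.5, 9) partially overlaps it — only the 298.25 mm² overlap (of its 376.00 mm²) is removed, clipping the outline — area = 181.75 mm². Checking containment: the cross-section at z = 4.8 is a subset of the cross-section at z = 4.16.

entirely on top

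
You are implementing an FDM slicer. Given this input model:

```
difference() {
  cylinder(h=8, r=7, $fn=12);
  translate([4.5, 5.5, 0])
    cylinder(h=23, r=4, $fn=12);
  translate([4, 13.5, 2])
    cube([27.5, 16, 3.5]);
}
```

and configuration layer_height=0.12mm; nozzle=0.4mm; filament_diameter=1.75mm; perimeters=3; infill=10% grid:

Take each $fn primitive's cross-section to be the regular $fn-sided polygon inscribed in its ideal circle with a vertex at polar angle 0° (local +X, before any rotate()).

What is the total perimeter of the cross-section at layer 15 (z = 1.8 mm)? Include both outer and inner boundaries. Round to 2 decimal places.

At z = 1.8 mm: the r=7 cylinder contributes a regular 12-gon of circumradius 7 (perimeter = 2·12·7.000·sin(180°/12) = 43.48 mm); the r=4 cylinder at (4.5, 5.5) contributes a regular 12-gon of circumradius 4 (perimeter = 2·12·4.000·sin(180°/12) = 24.85 mm); the cube at (4, 13.5) does not reach this height (z outside [2, 5.5]); After the difference (first − rest): starting from the r=7 cylinder, the r=4 cylinder at (4.5, 5.5) partially overlaps it — only the 19.05 mm² overlap (of its 48.00 mm²) is removed, clipping the outline — boundary = 45.14 mm. Overall, the cross-section is a single solid region. Total boundary length (outer) = 45.14 mm.

45.14 mm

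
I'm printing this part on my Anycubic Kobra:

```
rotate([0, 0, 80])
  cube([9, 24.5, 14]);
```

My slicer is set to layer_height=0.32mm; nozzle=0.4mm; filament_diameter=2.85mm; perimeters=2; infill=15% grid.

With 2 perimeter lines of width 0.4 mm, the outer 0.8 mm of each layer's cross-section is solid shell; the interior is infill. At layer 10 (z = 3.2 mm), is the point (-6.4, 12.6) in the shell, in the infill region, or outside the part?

outside

At z = 3.2 mm: the cube (footprint 9×24.5) is included at this height; (rotated 80° about Z; rotation is an isometry so areas/perimeters/island counts are preserved). Overall, the cross-section is a single solid region. Undo the 80° rotation: the query point maps to (11.297, 8.491) in the un-rotated model frame. The nearest boundary edge runs (9.00, 0.00)→(9.00, 24.50); distance from the point to it = 2.30 mm. The point is not inside any of the regions above, so it lies outside the cross-section (2.30 mm from the nearest boundary).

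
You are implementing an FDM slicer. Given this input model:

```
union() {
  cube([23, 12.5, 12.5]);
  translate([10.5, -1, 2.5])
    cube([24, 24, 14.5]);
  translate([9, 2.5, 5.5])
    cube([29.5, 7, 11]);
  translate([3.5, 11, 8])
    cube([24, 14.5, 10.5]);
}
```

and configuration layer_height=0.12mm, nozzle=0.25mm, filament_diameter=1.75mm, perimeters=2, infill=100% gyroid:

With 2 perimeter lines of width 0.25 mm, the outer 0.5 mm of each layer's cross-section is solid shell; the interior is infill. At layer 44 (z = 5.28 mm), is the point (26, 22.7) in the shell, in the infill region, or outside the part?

shell

At z = 5.28 mm: the cube (footprint 23×12.5) is included at this height; the 24×24 cube at (10.5, -1) contributes its full rectangle; the cube at (9, 2.5) is not intersected at this z (z outside [5.5, 16.5]); the cube at (3.5, 11) is absent (z outside [8, 18.5]); Merging all regions: the regions partially overlap (shared area 156.25 mm²), so overlapping operands fuse into one piece — 1 connected region. Overall, the cross-section is a single solid region. The nearest boundary edge runs (10.50, 23.00)→(34.50, 23.00); distance from the point to it = 0.30 mm. The point is inside the cross-section, 0.30 mm from the nearest boundary — within the 0.5 mm shell band (2 × 0.25).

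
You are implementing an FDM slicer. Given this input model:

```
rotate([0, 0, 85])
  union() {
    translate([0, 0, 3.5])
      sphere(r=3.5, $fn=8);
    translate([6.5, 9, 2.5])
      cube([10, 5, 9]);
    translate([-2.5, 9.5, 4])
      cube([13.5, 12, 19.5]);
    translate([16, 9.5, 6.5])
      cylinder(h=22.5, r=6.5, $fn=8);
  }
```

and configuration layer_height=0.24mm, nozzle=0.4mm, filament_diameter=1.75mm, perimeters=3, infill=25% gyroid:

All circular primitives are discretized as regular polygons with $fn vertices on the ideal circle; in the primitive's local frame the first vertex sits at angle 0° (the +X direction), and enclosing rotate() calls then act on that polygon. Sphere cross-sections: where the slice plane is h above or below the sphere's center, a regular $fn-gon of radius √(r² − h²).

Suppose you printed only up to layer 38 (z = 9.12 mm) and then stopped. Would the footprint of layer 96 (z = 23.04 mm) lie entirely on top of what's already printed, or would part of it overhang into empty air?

entirely on top

Compare the two slices. At z = 9.12: the sphere is absent (|z−center|=5.620 > r=3.5); the cube at (6.5, 9) is present — its section is the full 10×5 rectangle (area 50.00 mm²); the cube at (-2.5, 9.5) (footprint 13.5×12) is included at this height (area 162.00 mm²); the r=6.5 cylinder at (16, 9.5) contributes a regular 8-gon of circumradius 6.5 (area = (8/2)·6.500²·sin(360°/8) = 119.50 mm²); Merging all regions: the regions partially overlap — summed areas 331.50 mm² minus the doubly-counted overlap 51.00 mm² gives 280.50 mm² — area = 280.50 mm²; (rotated 85° about Z; rotation is an isometry so areas/perimeters/island counts are preserved). At z = 23.04: the sphere is absent (|z−center|=19.540 > r=3.5); the cube at (6.5, 9) is absent (z outside [2.5, 11.5]); the 13.5×12 cube at (-2.5, 9.5) contributes its full rectangle (area 162.00 mm²); the r=6.5 cylinder at (16, 9.5) contributes a regular 8-gon of circumradius 6.5 (area = (8/2)·6.500²·sin(360°/8) = 119.50 mm²); Taking the union: the regions partially overlap — summed areas 281.50 mm² minus the doubly-counted overlap 2.72 mm² gives 278.79 mm² — area = 278.79 mm²; (rotated 85° about Z; rotation is an isometry so areas/perimeters/island counts are preserved). Checking containment: the cross-section at z = 23.04 is a subset of the cross-section at z = 9.12.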